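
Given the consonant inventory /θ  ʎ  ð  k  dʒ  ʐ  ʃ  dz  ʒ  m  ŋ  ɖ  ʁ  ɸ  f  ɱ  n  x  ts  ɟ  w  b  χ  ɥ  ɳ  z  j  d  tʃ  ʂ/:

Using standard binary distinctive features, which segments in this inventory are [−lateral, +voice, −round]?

Checking each segment against [−lateral], [+voice], [−round]: /ð/ (voiced dental fricative), /dʒ/ (voiced postalveolar affricate), /ʐ/ (voiced retroflex fricative), /dz/ (voiced alveolar affricate), /ʒ/ (voiced postalveolar fricative), /m/ (bilabial nasal), among others, satisfy every feature; every other segment in the inventory fails at least one.

ð, dʒ, ʐ, dz, ʒ, m, ŋ, ɖ, ʁ, ɱ, n, ɟ, b, ɳ, z, j, d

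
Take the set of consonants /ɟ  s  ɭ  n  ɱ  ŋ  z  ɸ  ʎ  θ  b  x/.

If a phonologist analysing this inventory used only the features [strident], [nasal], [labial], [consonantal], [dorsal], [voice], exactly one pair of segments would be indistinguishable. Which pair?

/ɟ/ (voiced palatal stop) and /ʎ/ (palatal lateral approximant) are both [-strident], [-nasal], [-labial], [+consonantal], [+dorsal], [+voice], so none of the listed features separates them. (They do differ in [sonorant] and [lateral], which are not among the given features.) Every other pair in the inventory differs on at least one listed feature.

ɟ, ʎ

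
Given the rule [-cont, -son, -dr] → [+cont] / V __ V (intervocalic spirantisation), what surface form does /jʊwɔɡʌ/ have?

[jʊwɔɣʌ]

Only /ɡ/ occurs between two vowels (/ɔ/ __ /ʌ/) and matches the structural description. It is a voiced velar stop, so [-cont, -son, -dr] holds; changing it to [+continuant] with all other features held fixed yields /ɣ/ (voiced velar fricative). No other segment meets both the structural description and the environment, so the output is [jʊwɔɣʌ].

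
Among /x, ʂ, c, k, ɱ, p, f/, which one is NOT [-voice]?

/ɱ/ is the labiodental nasal, which is [+voice]; the rest — /p, ʂ, c, f, k, x/ — are [-voice].

ɱ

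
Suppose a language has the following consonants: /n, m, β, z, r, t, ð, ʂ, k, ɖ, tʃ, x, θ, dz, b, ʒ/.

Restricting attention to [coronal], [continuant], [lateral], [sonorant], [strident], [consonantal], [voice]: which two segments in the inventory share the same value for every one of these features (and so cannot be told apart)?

ʒ, z

/ʒ/ (voiced postalveolar fricative) and /z/ (voiced alveolar fricative) are both [+coronal], [+continuant], [-lateral], [-sonorant], [+strident], [+consonantal], [+voice], so none of the listed features separates them. (They do differ in [anterior] and [distributed], which are not among the given features.) Every other pair in the inventory differs on at least one listed feature.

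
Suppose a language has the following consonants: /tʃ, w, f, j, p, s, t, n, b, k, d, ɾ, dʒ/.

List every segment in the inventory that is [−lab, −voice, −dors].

tʃ, s, t

The [−labial] segments are /tʃ, j, s, t, n, k, d, ɾ, dʒ/.
Of those, [−voice] gives /tʃ, s, t, k/.
Intersecting with [−dorsal] leaves /tʃ, s, t/.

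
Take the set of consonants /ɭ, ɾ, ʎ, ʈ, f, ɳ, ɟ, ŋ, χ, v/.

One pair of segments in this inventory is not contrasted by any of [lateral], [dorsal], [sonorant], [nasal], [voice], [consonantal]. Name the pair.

f, ʈ

Both /f/ and /ʈ/ are [−lateral], [−dorsal], [−sonorant], [−nasal], [−voice], [+consonantal]. Since the list omits [continuant], [labial] and [coronal] — which do distinguish the voiceless labiodental fricative from the voiceless retroflex stop — this pair collapses; all other pairs remain distinct.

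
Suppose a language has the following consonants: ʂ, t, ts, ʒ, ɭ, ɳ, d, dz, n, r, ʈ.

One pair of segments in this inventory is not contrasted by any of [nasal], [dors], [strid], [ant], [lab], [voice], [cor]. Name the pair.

On the given features, /r/ and /d/ have an identical profile: [−nasal], [−dorsal], [−strident], [+anterior], [−labial], [+voice], [+coronal]. No other two segments in the inventory coincide on all 7 features. (They do differ in [sonorant] and [continuant], which are not among the given features.)

r, d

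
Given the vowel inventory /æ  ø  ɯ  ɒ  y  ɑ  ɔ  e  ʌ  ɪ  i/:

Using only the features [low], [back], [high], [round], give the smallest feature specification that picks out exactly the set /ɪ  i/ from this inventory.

[+high, -back, -round]

The class [+high], [-back], [-round] has exactly /ɪ, i/ as its extension in this inventory. No smaller conjunction from the listed features achieves this: [-back, -round] alone would also admit /æ, e/; [+high, -round] alone would also admit /ɯ/; [+high, -back] alone would also admit /y/; and checking the remaining two-feature bundles turns up none with this extension.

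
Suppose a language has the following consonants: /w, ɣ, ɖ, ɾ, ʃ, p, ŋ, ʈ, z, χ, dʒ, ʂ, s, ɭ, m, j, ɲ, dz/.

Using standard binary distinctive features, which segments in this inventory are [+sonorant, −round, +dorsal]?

Eliminate segments failing any feature: /w/ is [+round]; /ɣ, ɖ, ʃ, p, ʈ, z, χ, dʒ, ʂ, s, dz/ are [−sonorant]; /ɾ, ɭ, m/ are [−dorsal]. The remaining /ŋ, j, ɲ/ satisfy [+sonorant], [−round], [+dorsal].

ŋ, j, ɲ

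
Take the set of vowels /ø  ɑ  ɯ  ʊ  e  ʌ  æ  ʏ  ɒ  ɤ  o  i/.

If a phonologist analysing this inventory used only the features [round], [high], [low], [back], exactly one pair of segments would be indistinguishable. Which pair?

On the given features, /ʌ/ and /ɤ/ have an identical profile: [−round], [−high], [−low], [+back]. No other two segments in the inventory coincide on all 4 features. (They do differ in [tense], which is not among the given features.)

ʌ, ɤ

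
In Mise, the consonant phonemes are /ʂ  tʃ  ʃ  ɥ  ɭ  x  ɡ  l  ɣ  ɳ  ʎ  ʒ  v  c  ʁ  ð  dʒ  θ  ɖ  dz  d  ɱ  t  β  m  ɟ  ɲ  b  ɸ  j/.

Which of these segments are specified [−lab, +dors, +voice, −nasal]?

Among the inventory, the [−labial] segments are /ʂ, tʃ, ʃ, ɭ, x, ɡ, l, ɣ, ɳ, ʎ, ʒ, c, ʁ, ð, dʒ, θ, ɖ, dz, d, t, ɟ, ɲ, j/.
Among these, [+dorsal] gives /x, ɡ, ɣ, ʎ, c, ʁ, ɟ, ɲ, j/.
Intersecting with [+voice] gives /ɡ, ɣ, ʎ, ʁ, ɟ, ɲ, j/.
Among these, [−nasal] leaves /ɡ, ɣ, ʎ, ʁ, ɟ, j/.

ɡ, ɣ, ʎ, ʁ, ɟ, j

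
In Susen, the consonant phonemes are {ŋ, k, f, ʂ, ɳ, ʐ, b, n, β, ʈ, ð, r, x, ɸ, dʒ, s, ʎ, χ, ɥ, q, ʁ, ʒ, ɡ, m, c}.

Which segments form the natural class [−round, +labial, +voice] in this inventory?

Eliminate segments failing any feature: /ŋ, k, ʂ, ɳ, ʐ, n, ʈ, ð, r, x, dʒ, s, ʎ, χ, q, ʁ, ʒ, ɡ, c/ are [−labial]; /f, ɸ/ are [−voice]; /ɥ/ is [+round]. The remaining /b, β, m/ satisfy [−round], [+labial], [+voice].

b, β, m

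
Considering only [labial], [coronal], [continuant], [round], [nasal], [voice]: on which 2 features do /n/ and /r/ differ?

/n/ (alveolar nasal) and /r/ (alveolar trill) agree on [−labial], [+coronal], [−round], [+voice]. They differ on [nasal] (/n/ [+], /r/ [−]), [continuant] (/n/ [−], /r/ [+]).

[nasal], [continuant]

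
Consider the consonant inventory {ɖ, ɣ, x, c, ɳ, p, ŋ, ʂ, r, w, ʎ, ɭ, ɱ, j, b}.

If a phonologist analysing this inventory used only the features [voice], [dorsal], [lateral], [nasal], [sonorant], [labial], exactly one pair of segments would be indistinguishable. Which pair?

/x/ (voiceless velar fricative) and /c/ (voiceless palatal stop) are both [-voice], [+dorsal], [-lateral], [-nasal], [-sonorant], [-labial], so none of the listed features separates them. (They do differ in [continuant] and [back], which are not among the given features.) Every other pair in the inventory differs on at least one listed feature.

x, c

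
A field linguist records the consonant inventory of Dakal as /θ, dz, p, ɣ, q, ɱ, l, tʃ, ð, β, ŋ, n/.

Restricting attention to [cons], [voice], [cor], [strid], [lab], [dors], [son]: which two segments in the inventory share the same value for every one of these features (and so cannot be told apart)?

On the given features, /n/ and /l/ have an identical profile: [+consonantal], [+voice], [+coronal], [−strident], [−labial], [−dorsal], [+sonorant]. No other two segments in the inventory coincide on all 7 features. (They do differ in [nasal] and [lateral], which are not among the given features.)

n, l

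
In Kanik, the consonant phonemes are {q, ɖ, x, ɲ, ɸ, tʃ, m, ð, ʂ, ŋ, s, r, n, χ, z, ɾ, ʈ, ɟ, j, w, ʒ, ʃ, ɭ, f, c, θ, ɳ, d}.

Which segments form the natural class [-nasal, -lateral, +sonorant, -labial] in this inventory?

Eliminate segments failing any feature: /q, ɖ, x, ɸ, tʃ, ð, ʂ, s, χ, z, ʈ, ɟ, ʒ, ʃ, f, c, θ, d/ are [-sonorant]; /ɲ, m, ŋ, n, ɳ/ are [+nasal]; /w/ is [+labial]; /ɭ/ is [+lateral]. The remaining /r, ɾ, j/ satisfy [-nasal], [-lateral], [+sonorant], [-labial].

r, ɾ, j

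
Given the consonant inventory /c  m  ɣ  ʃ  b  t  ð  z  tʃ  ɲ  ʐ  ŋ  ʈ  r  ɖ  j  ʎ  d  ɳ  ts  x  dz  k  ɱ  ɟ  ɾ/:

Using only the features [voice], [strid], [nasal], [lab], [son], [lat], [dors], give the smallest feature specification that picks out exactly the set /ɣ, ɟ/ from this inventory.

/ɣ, ɟ/ are all [-sonorant], [+voice], [+dorsal], and no other segment in the inventory matches all three values. Dropping any one of them over-generates: [+voice, +dorsal] alone would also admit /ɲ, ŋ, j, ʎ/; [-sonorant, +dorsal] alone would also admit /c, x, k/; [-sonorant, +voice] alone would also admit /b, ð, z, ʐ, …/. No other combination of two listed features picks out exactly this set either, so fewer than three features will not do.

[-son, +voice, +dors]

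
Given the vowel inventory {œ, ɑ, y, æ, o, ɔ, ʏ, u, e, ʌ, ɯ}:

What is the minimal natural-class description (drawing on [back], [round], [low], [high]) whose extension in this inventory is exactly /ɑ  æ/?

[+low]

Every target segment is [+low] and no other inventory member is, so one feature is enough.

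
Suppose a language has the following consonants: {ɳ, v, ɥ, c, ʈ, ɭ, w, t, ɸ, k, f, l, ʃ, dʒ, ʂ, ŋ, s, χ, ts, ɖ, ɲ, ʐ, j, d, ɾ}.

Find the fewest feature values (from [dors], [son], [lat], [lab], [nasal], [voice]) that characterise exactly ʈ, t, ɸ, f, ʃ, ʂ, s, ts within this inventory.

[−voice, −dors]

Every target segment is [−voice], [−dorsal]; each remaining inventory member fails at least one of these. Each conjunct is needed — [−dorsal] alone would also admit /ɳ, v, ɭ, l, …/; [−voice] alone would also admit /c, k, χ/ — and no other single listed feature has exactly this extension, so two is the minimum.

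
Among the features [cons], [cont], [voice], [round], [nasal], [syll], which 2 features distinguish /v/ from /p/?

[voice], [continuant]

/v/ is the voiced labiodental fricative and /p/ is the voiceless bilabial stop. Both are [+consonantal], [−round], [−nasal], [−syllabic]. /v/ is [+voice] while /p/ is [−voice]; /v/ is [+continuant] while /p/ is [−continuant], so the distinguishing features are [voice], [continuant].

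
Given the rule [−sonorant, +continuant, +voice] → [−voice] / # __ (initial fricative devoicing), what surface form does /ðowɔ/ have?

The only segment in the rule's environment that also matches [−sonorant, +continuant, +voice] is /ð/. Applying [−voice] turns the voiced dental fricative into /θ/ (voiceless dental fricative), giving [θowɔ].

[θowɔ]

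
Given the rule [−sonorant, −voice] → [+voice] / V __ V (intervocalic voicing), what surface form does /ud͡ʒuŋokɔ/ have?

[ud͡ʒuŋoɡɔ]

Only /k/ occurs between two vowels (/o/ __ /ɔ/) and matches the structural description. It is a voiceless velar stop, so [−sonorant, −voice] holds; changing it to [+voice] with all other features held fixed yields /ɡ/ (voiced velar stop). No other segment meets both the structural description and the environment, so the output is [ud͡ʒuŋoɡɔ].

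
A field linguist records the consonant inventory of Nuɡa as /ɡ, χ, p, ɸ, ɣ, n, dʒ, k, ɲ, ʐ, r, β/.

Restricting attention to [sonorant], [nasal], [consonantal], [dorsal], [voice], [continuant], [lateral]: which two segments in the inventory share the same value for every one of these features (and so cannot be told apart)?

β, ʐ

/β/ (voiced bilabial fricative) and /ʐ/ (voiced retroflex fricative) are both [-sonorant], [-nasal], [+consonantal], [-dorsal], [+voice], [+continuant], [-lateral], so none of the listed features separates them. (They do differ in [strident], [labial] and [coronal], which are not among the given features.) Every other pair in the inventory differs on at least one listed feature.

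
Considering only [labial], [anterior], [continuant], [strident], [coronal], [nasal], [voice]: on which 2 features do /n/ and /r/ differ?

/n/ is the alveolar nasal and /r/ is the alveolar trill. Both are [−labial], [+anterior], [−strident], [+coronal], [+voice]. /n/ is [+nasal] while /r/ is [−nasal]; /n/ is [−continuant] while /r/ is [+continuant], so the distinguishing features are [nasal], [continuant].

[nasal], [continuant]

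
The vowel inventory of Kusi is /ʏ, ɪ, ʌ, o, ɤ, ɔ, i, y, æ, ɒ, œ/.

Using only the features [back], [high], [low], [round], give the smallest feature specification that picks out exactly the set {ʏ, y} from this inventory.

[+high, +round]

Every target segment is [+high], [+round]; each remaining inventory member fails at least one of these. Each conjunct is needed — [+round] alone would also admit /o, ɔ, ɒ, œ/; [+high] alone would also admit /ɪ, i/ — and no other single listed feature has exactly this extension, so two is the minimum.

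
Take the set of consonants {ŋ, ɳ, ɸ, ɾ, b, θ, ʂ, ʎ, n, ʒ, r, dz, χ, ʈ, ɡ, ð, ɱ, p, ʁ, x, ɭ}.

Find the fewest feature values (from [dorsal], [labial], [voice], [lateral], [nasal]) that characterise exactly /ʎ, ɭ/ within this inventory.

Every target segment is [+lateral] and no other inventory member is, so one feature is enough.

[+lateral]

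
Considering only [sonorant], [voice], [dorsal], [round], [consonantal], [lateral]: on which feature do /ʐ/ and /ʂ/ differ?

[voice]

/ʐ/ (voiced retroflex fricative) and /ʂ/ (voiceless retroflex fricative) agree on [−sonorant], [−dorsal], [−round], [+consonantal], [−lateral]. They differ on [voice] (/ʐ/ [+], /ʂ/ [−]).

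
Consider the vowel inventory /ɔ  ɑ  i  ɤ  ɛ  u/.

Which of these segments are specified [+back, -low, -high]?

ɔ, ɤ

Eliminate segments failing any feature: /ɑ/ is [+low]; /i, ɛ/ are [-back]; /u/ is [+high]. The remaining /ɔ, ɤ/ satisfy [+back], [-low], [-high].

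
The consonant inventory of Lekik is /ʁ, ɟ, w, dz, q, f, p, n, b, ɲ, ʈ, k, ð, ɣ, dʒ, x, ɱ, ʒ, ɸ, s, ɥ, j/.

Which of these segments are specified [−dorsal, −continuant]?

Among the inventory, the [−dorsal] segments are /dz, f, p, n, b, ʈ, ð, dʒ, ɱ, ʒ, ɸ, s/.
Intersecting with [−continuant] leaves /dz, p, n, b, ʈ, dʒ, ɱ/.

dz, p, n, b, ʈ, dʒ, ɱ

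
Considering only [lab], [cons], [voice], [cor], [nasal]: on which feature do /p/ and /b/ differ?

/p/ (voiceless bilabial stop) and /b/ (voiced bilabial stop) agree on [+labial], [+consonantal], [−coronal], [−nasal]. They differ on [voice] (/p/ [−], /b/ [+]).

[voice]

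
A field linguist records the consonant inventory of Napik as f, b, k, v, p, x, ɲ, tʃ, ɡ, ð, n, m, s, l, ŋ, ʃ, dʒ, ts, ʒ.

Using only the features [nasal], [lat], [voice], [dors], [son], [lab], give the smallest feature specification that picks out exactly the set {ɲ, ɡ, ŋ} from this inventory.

[+voice, +dors]

/ɲ, ɡ, ŋ/ are all [+voice], [+dorsal], and no other segment in the inventory matches both values. Dropping any one of them over-generates: [+dorsal] alone would also admit /k, x/; [+voice] alone would also admit /b, v, ð, n, …/. No other single listed feature picks out exactly this set either, so fewer than two features will not do.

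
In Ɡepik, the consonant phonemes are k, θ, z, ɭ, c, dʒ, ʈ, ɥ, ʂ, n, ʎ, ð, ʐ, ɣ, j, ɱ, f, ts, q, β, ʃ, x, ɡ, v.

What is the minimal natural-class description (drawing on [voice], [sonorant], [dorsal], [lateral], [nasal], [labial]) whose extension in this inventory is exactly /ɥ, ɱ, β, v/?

[+voice, +labial]

Every target segment is [+voice], [+labial]; each remaining inventory member fails at least one of these. Each conjunct is needed — [+labial] alone would also admit /f/; [+voice] alone would also admit /z, ɭ, dʒ, n, …/ — and no other single listed feature has exactly this extension, so two is the minimum.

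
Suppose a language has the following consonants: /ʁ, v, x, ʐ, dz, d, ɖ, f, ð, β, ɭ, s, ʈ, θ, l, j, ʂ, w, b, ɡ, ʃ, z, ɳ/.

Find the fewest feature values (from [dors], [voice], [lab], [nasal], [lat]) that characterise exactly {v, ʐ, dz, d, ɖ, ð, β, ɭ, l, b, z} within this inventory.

[+voice, -nasal, -dors]

The class [+voice], [-nasal], [-dorsal] has exactly /v, ʐ, dz, d, ɖ, ð, β, ɭ, l, b, z/ as its extension in this inventory. No smaller conjunction from the listed features achieves this: [-nasal, -dorsal] alone would also admit /f, s, ʈ, θ, …/; [+voice, -dorsal] alone would also admit /ɳ/; [+voice, -nasal] alone would also admit /ʁ, j, w, ɡ/; and checking the remaining two-feature bundles turns up none with this extension.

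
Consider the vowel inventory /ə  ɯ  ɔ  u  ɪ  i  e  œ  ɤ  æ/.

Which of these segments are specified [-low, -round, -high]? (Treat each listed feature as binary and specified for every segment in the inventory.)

Eliminate segments failing any feature: /ɯ, ɪ, i/ are [+high]; /ɔ, u, œ/ are [+round]; /æ/ is [+low]. The remaining /ə, e, ɤ/ satisfy [-low], [-round], [-high].

ə, e, ɤ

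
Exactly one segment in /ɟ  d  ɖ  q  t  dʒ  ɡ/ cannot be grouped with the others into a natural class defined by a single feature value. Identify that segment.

The remaining segments after removing /dʒ/ share [−delayed release]; /dʒ/ (voiced postalveolar affricate) is [+delayed release]. For every other candidate removal, the leftover set fails to share any single feature value that the removed segment lacks.

dʒ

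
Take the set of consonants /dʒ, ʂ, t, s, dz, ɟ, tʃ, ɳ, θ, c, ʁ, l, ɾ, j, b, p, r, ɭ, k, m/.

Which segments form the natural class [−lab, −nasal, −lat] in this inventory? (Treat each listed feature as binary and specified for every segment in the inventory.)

Checking each segment against [−labial], [−nasal], [−lateral]: /dʒ/ (voiced postalveolar affricate), /ʂ/ (voiceless retroflex fricative), /t/ (voiceless alveolar stop), /s/ (voiceless alveolar fricative), /dz/ (voiced alveolar affricate), /ɟ/ (voiced palatal stop), among others, satisfy every feature; every other segment in the inventory fails at least one.

dʒ, ʂ, t, s, dz, ɟ, tʃ, θ, c, ʁ, ɾ, j, r, k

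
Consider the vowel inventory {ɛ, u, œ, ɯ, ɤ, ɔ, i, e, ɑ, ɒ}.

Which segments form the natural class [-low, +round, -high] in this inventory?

œ, ɔ

Eliminate segments failing any feature: /ɛ, ɯ, ɤ, i, e/ are [-round]; /u/ is [+high]; /ɑ, ɒ/ are [+low]. The remaining /œ, ɔ/ satisfy [-low], [+round], [-high].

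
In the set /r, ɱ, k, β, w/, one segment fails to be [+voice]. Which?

k

Every segment except /k/ is [+voice]. /k/ (voiceless velar stop) is [−voice], so it is the exception.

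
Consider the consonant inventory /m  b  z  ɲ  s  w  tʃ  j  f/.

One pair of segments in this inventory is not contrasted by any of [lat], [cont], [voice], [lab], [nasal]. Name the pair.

On the given features, /j/ and /z/ have an identical profile: [−lateral], [+continuant], [+voice], [−labial], [−nasal]. No other two segments in the inventory coincide on all 5 features. (They do differ in [sonorant], [strident] and [dorsal], which are not among the given features.)

j, z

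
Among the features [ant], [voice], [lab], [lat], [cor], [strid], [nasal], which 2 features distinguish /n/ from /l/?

The two segments share [+anterior], [+voice], [-labial], [+coronal], [-strident]. The only features from the list on which they differ: /n/ is [+nasal] while /l/ is [-nasal]; /n/ is [-lateral] while /l/ is [+lateral].

[nasal], [lateral]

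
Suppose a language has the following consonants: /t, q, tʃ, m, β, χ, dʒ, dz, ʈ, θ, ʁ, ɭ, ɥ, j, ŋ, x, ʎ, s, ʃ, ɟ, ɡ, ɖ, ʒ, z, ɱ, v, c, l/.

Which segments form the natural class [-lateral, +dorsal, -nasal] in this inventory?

Eliminate segments failing any feature: /t, tʃ, m, β, dʒ, dz, ʈ, θ, s, ʃ, ɖ, ʒ, z, ɱ, v/ are [-dorsal]; /ɭ, ʎ, l/ are [+lateral]; /ŋ/ is [+nasal]. The remaining /q, χ, ʁ, ɥ, j, x, ɟ, ɡ, c/ satisfy [-lateral], [+dorsal], [-nasal].

q, χ, ʁ, ɥ, j, x, ɟ, ɡ, c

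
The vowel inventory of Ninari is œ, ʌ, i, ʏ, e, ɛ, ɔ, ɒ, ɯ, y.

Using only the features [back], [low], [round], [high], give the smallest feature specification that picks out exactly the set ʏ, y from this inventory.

The class [+high], [+round] has exactly /ʏ, y/ as its extension in this inventory. No smaller conjunction from the listed features achieves this: [+round] alone would also admit /œ, ɔ, ɒ/; [+high] alone would also admit /i, ɯ/; and checking the remaining single features turns up none with this extension.

[+high, +round]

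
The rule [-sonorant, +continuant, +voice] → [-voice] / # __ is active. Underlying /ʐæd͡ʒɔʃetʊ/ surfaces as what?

[ʂæd͡ʒɔʃetʊ]

Only the initial segment /ʐ/ is both word-initial and matches the structural description. It is a voiced retroflex fricative, so [-sonorant, +continuant, +voice] holds; changing it to [-voice] with all other features held fixed yields /ʂ/ (voiceless retroflex fricative). No other segment meets both the structural description and the environment, so the output is [ʂæd͡ʒɔʃetʊ].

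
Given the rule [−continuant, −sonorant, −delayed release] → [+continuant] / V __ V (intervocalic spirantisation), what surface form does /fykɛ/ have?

Only /k/ occurs between two vowels (/y/ __ /ɛ/) and matches the structural description. It is a voiceless velar stop, so [−continuant, −sonorant, −delayed release] holds; changing it to [+continuant] with all other features held fixed yields /x/ (voiceless velar fricative). No other segment meets both the structural description and the environment, so the output is [fyxɛ].

[fyxɛ]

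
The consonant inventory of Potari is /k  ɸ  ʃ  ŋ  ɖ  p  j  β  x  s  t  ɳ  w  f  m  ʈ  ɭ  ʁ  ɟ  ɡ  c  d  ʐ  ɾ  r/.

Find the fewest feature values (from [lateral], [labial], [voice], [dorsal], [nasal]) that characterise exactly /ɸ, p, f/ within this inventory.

[-voice, +labial]

The class [-voice], [+labial] has exactly /ɸ, p, f/ as its extension in this inventory. No smaller conjunction from the listed features achieves this: [+labial] alone would also admit /β, w, m/; [-voice] alone would also admit /k, ʃ, x, s, …/; and checking the remaining single features turns up none with this extension.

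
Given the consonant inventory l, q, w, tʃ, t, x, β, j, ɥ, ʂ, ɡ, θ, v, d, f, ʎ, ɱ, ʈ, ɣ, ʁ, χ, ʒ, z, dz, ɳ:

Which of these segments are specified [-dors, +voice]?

l, β, v, d, ɱ, ʒ, z, dz, ɳ

The [-dorsal] segments are /l, tʃ, t, β, ʂ, θ, v, d, f, ɱ, ʈ, ʒ, z, dz, ɳ/.
Intersecting with [+voice] leaves /l, β, v, d, ɱ, ʒ, z, dz, ɳ/.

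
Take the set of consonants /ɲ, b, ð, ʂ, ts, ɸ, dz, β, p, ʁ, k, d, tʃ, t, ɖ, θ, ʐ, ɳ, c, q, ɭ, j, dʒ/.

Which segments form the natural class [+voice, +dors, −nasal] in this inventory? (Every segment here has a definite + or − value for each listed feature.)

Checking each segment against [+voice], [+dorsal], [−nasal]: /ʁ/ (voiced uvular fricative), /j/ (palatal glide) satisfy every feature; every other segment in the inventory fails at least one.

ʁ, j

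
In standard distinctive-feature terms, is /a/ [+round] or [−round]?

[−round]

/a/ is the low unrounded vowel. The feature [round] marks segments produced with lip rounding; /a/ lacks this property, so it is [−round].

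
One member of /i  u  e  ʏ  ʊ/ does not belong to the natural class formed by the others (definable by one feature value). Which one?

[high] groups all but one: /i, ʏ, u, ʊ/ share [+high] while /e/ (mid front unrounded tense vowel) alone is [-high]. Removing any other segment would not leave a single-feature class that excludes it.

e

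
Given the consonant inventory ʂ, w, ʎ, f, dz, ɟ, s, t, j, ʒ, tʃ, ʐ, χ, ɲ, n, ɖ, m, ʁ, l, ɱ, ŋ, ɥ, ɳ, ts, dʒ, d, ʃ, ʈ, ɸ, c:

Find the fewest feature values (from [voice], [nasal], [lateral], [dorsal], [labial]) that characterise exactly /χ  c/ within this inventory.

Every target segment is [−voice], [+dorsal]; each remaining inventory member fails at least one of these. Each conjunct is needed — [+dorsal] alone would also admit /w, ʎ, ɟ, j, …/; [−voice] alone would also admit /ʂ, f, s, t, …/ — and no other single listed feature has exactly this extension, so two is the minimum.

[−voice, +dorsal]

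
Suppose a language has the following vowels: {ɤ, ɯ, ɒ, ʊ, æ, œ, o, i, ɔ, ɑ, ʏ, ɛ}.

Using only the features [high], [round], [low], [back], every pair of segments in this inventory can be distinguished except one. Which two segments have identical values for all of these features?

ɔ, o

Both /ɔ/ and /o/ are [−high], [+round], [−low], [+back]. Since the list omits [tense] — which does distinguish the mid back rounded lax vowel from the mid back rounded tense vowel — this pair collapses; all other pairs remain distinct.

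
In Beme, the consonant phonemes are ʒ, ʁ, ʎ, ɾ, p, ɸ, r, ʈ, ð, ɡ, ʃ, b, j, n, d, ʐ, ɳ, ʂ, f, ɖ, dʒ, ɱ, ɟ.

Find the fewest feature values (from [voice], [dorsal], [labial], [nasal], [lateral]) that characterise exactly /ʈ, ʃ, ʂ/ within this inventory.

[−voice, −labial]

The class [−voice], [−labial] has exactly /ʈ, ʃ, ʂ/ as its extension in this inventory. No smaller conjunction from the listed features achieves this: [−labial] alone would also admit /ʒ, ʁ, ʎ, ɾ, …/; [−voice] alone would also admit /p, ɸ, f/; and checking the remaining single features turns up none with this extension.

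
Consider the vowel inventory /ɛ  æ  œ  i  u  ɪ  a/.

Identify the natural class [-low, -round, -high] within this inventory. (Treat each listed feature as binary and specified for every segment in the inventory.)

Checking each segment against [-low], [-round], [-high]: /ɛ/ (mid front unrounded lax vowel) satisfies every feature; every other segment in the inventory fails at least one.

ɛ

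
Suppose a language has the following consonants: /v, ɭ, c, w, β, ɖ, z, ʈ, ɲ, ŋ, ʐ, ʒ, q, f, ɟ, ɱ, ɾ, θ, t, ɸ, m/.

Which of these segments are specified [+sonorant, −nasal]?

ɭ, w, ɾ

Checking each segment against [+sonorant], [−nasal]: /ɭ/ (retroflex lateral approximant), /w/ (labial-velar glide), /ɾ/ (alveolar tap) satisfy every feature; every other segment in the inventory fails at least one.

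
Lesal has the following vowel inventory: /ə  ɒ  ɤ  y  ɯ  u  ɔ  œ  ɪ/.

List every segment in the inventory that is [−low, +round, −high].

Eliminate segments failing any feature: /ə, ɤ, ɯ, ɪ/ are [−round]; /ɒ/ is [+low]; /y, u/ are [+high]. The remaining /ɔ, œ/ satisfy [−low], [+round], [−high].

ɔ, œ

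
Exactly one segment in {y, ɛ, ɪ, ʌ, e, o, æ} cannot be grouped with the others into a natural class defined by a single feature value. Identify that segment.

æ

The remaining segments after removing /æ/ share [−low]; /æ/ (low front unrounded vowel) is [+low]. For every other candidate removal, the leftover set fails to share any single feature value that the removed segment lacks.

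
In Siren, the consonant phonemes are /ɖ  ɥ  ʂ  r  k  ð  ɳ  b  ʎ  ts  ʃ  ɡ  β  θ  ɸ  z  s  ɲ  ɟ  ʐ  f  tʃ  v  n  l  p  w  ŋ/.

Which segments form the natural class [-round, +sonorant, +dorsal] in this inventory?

ʎ, ɲ, ŋ

Checking each segment against [-round], [+sonorant], [+dorsal]: /ʎ/ (palatal lateral approximant), /ɲ/ (palatal nasal), /ŋ/ (velar nasal) satisfy every feature; every other segment in the inventory fails at least one.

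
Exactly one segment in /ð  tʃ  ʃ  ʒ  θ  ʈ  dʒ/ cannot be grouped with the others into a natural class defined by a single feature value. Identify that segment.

[distributed] groups all but one: /ð, θ, ʒ, tʃ, dʒ, ʃ/ share [+distributed] while /ʈ/ (voiceless retroflex stop) alone is [−distributed]. Removing any other segment would not leave a single-feature class that excludes it.

ʈ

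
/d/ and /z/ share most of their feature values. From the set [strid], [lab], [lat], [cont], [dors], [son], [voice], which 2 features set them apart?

[continuant], [strident]

/d/ (voiced alveolar stop) and /z/ (voiced alveolar fricative) agree on [−labial], [−lateral], [−dorsal], [−sonorant], [+voice]. They differ on [continuant] (/d/ [−], /z/ [+]), [strident] (/d/ [−], /z/ [+]).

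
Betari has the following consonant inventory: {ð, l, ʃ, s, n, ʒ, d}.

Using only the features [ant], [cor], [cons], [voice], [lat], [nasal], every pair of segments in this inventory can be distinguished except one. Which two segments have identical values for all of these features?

On the given features, /d/ and /ð/ have an identical profile: [+anterior], [+coronal], [+consonantal], [+voice], [−lateral], [−nasal]. No other two segments in the inventory coincide on all 6 features. (They do differ in [continuant] and [distributed], which are not among the given features.)

d, ð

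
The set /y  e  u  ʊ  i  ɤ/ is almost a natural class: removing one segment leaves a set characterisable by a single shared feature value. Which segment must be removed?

[tense] groups all but one: /i, y, e, ɤ, u/ share [+tense] while /ʊ/ (high back rounded lax vowel) alone is [−tense]. Removing any other segment would not leave a single-feature class that excludes it.

ʊ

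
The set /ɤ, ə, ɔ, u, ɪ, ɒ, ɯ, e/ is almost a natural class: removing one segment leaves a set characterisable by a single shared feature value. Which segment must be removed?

ɒ

The remaining segments after removing /ɒ/ share [−low]; /ɒ/ (low back rounded vowel) is [+low]. For every other candidate removal, the leftover set fails to share any single feature value that the removed segment lacks.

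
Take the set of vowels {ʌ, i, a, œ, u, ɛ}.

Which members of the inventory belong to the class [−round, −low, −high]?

ʌ, ɛ

Eliminate segments failing any feature: /i/ is [+high]; /a/ is [+low]; /œ, u/ are [+round]. The remaining /ʌ, ɛ/ satisfy [−round], [−low], [−high].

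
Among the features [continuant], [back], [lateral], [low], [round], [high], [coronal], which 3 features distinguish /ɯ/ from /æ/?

[high], [low], [back]

The two segments share [+continuant], [-lateral], [-round], [-coronal]. The only features from the list on which they differ: /ɯ/ is [+high] while /æ/ is [-high]; /ɯ/ is [-low] while /æ/ is [+low]; /ɯ/ is [+back] while /æ/ is [-back].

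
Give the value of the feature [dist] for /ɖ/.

[-distributed]

As the voiced retroflex stop, /ɖ/ is [-distributed].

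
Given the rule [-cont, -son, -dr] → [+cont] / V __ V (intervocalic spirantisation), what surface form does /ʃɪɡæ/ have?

[ʃɪɣæ]

/ɡ/ satisfies [-cont, -son, -dr] and sits in V __ V. The [+continuant] counterpart of the voiced velar stop is /ɣ/. Other segments in /ʃɪɡæ/ either fail the structural description or are not in the environment, so the surface form is [ʃɪɣæ].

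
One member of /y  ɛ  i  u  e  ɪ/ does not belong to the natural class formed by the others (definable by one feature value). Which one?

The remaining segments after removing /u/ share [−back]; /u/ (high back rounded tense vowel) is [+back]. For every other candidate removal, the leftover set fails to share any single feature value that the removed segment lacks.

u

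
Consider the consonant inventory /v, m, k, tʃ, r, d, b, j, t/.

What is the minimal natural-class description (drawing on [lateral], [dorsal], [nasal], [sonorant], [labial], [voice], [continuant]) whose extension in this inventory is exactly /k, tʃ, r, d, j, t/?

[−labial]

/k, tʃ, r, d, j, t/ are exactly the [−labial] segments in the inventory, so a single feature suffices.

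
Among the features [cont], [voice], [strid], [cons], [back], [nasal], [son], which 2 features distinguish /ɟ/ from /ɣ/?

[continuant], [back]

/ɟ/ is the voiced palatal stop and /ɣ/ is the voiced velar fricative. Both are [+voice], [−strident], [+consonantal], [−nasal], [−sonorant]. /ɟ/ is [−continuant] while /ɣ/ is [+continuant]; /ɟ/ is [−back] while /ɣ/ is [+back], so the distinguishing features are [continuant], [back].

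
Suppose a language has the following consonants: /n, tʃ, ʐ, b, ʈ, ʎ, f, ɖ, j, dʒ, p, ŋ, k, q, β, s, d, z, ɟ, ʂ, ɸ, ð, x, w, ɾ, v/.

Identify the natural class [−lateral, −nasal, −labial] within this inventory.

tʃ, ʐ, ʈ, ɖ, j, dʒ, k, q, s, d, z, ɟ, ʂ, ð, x, ɾ

Eliminate segments failing any feature: /n, ŋ/ are [+nasal]; /b, f, p, β, ɸ, w, v/ are [+labial]; /ʎ/ is [+lateral]. The remaining /tʃ, ʐ, ʈ, ɖ, j, dʒ, k, q, s, d, z, ɟ, ʂ, ð, x, ɾ/ satisfy [−lateral], [−nasal], [−labial].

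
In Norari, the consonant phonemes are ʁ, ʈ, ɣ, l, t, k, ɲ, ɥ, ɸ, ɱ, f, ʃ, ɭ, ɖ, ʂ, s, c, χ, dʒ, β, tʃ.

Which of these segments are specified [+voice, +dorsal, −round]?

Eliminate segments failing any feature: /ʈ, t, k, ɸ, f, ʃ, ʂ, s, c, χ, tʃ/ are [−voice]; /l, ɱ, ɭ, ɖ, dʒ, β/ are [−dorsal]; /ɥ/ is [+round]. The remaining /ʁ, ɣ, ɲ/ satisfy [+voice], [+dorsal], [−round].

ʁ, ɣ, ɲ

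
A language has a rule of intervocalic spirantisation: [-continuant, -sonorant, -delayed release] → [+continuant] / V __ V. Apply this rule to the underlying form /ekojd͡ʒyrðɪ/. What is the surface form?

/k/ satisfies [-continuant, -sonorant, -delayed release] and sits in V __ V. The [+continuant] counterpart of the voiceless velar stop is /x/. Other segments in /ekojd͡ʒyrðɪ/ either fail the structural description or are not in the environment, so the surface form is [exojd͡ʒyrðɪ].

[exojd͡ʒyrðɪ]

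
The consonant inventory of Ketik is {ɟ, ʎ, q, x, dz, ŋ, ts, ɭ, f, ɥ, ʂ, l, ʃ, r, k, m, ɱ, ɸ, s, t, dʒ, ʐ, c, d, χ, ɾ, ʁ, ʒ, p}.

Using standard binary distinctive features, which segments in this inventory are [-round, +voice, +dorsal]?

Eliminate segments failing any feature: /q, x, ts, f, ʂ, ʃ, k, ɸ, s, t, c, χ, p/ are [-voice]; /dz, ɭ, l, r, m, ɱ, dʒ, ʐ, d, ɾ, ʒ/ are [-dorsal]; /ɥ/ is [+round]. The remaining /ɟ, ʎ, ŋ, ʁ/ satisfy [-round], [+voice], [+dorsal].

ɟ, ʎ, ŋ, ʁ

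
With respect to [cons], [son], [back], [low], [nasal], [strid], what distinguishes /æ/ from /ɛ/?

[low]

The two segments share [−consonantal], [+sonorant], [−back], [−nasal], [−strident]. The only feature from the list on which they differ: /æ/ is [+low] while /ɛ/ is [−low].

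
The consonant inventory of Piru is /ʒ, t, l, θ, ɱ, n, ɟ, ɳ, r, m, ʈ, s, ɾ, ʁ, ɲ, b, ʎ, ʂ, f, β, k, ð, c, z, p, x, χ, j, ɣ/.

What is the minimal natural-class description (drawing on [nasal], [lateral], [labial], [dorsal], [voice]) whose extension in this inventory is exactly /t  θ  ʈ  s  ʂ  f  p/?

Every target segment is [−voice], [−dorsal]; each remaining inventory member fails at least one of these. Each conjunct is needed — [−dorsal] alone would also admit /ʒ, l, ɱ, n, …/; [−voice] alone would also admit /k, c, x, χ/ — and no other single listed feature has exactly this extension, so two is the minimum.

[−voice, −dorsal]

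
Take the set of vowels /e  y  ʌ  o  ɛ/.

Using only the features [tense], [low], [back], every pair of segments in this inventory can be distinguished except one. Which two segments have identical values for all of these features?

/y/ (high front rounded tense vowel) and /e/ (mid front unrounded tense vowel) are both [+tense], [−low], [−back], so none of the listed features separates them. (They do differ in [labial], [round] and [high], which are not among the given features.) Every other pair in the inventory differs on at least one listed feature.

y, e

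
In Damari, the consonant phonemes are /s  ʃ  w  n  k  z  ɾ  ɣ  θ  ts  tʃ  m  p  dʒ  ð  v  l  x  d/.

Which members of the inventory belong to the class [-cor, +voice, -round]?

First, the [-coronal] segments are /w, k, ɣ, m, p, v, x/.
Among these, [+voice] gives /w, ɣ, m, v/.
Of those, [-round] leaves /ɣ, m, v/.

ɣ, m, v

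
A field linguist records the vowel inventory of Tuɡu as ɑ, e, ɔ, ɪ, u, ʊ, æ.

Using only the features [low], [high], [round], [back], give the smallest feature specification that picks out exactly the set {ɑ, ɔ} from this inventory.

[−high, +back]

/ɑ, ɔ/ are all [−high], [+back], and no other segment in the inventory matches both values. Dropping any one of them over-generates: [+back] alone would also admit /u, ʊ/; [−high] alone would also admit /e, æ/. No other single listed feature picks out exactly this set either, so fewer than two features will not do.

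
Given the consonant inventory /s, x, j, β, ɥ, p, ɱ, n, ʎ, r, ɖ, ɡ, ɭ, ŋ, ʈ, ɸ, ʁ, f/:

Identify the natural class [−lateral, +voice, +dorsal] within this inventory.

j, ɥ, ɡ, ŋ, ʁ

Eliminate segments failing any feature: /s, x, p, ʈ, ɸ, f/ are [−voice]; /β, ɱ, n, r, ɖ/ are [−dorsal]; /ʎ, ɭ/ are [+lateral]. The remaining /j, ɥ, ɡ, ŋ, ʁ/ satisfy [−lateral], [+voice], [+dorsal].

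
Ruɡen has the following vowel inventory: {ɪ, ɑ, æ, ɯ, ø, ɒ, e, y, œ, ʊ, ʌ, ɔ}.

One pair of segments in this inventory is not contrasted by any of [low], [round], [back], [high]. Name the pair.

/œ/ (mid front rounded lax vowel) and /ø/ (mid front rounded tense vowel) are both [-low], [+round], [-back], [-high], so none of the listed features separates them. (They do differ in [tense], which is not among the given features.) Every other pair in the inventory differs on at least one listed feature.

œ, ø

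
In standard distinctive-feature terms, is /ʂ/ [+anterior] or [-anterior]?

[-anterior]

As the voiceless retroflex fricative, /ʂ/ is [-anterior].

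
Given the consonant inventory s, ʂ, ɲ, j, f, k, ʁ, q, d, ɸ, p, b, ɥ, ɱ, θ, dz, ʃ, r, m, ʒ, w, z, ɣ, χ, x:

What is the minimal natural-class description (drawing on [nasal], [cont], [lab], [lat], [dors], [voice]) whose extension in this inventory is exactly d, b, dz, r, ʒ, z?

The class [+voice], [-nasal], [-dorsal] has exactly /d, b, dz, r, ʒ, z/ as its extension in this inventory. No smaller conjunction from the listed features achieves this: [-nasal, -dorsal] alone would also admit /s, ʂ, f, ɸ, …/; [+voice, -dorsal] alone would also admit /ɱ, m/; [+voice, -nasal] alone would also admit /j, ʁ, ɥ, w, …/; and checking the remaining two-feature bundles turns up none with this extension.

[+voice, -nasal, -dors]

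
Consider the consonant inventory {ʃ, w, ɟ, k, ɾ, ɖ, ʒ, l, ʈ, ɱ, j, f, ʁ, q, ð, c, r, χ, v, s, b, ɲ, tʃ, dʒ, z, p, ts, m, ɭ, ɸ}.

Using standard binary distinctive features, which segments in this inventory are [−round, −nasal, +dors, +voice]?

The [−round] segments are /ʃ, ɟ, k, ɾ, ɖ, ʒ, l, ʈ, ɱ, j, f, ʁ, q, ð, c, r, χ, v, s, b, ɲ, tʃ, dʒ, z, p, ts, m, ɭ, ɸ/.
Of those, [−nasal] gives /ʃ, ɟ, k, ɾ, ɖ, ʒ, l, ʈ, j, f, ʁ, q, ð, c, r, χ, v, s, b, tʃ, dʒ, z, p, ts, ɭ, ɸ/.
Within that set, [+dorsal] gives /ɟ, k, j, ʁ, q, c, χ/.
Intersecting with [+voice] leaves /ɟ, j, ʁ/.

ɟ, j, ʁ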